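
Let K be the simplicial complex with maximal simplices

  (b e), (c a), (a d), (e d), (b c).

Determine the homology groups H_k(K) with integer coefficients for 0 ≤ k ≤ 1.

We work with the vertex ordering a < b < c < d < e. The simplices of K, each written with vertices in increasing order, are:

  0-simplices (5): a, b, c, d, e
  1-simplices (5): ac, ad, bc, be, de

Hence C_0 ≅ Z^5, C_1 ≅ Z^5.

The boundary map ∂_1: C_1 → C_0 maps an edge to its endpoints' difference, ∂[p,q] = q − p. For instance
  ∂de = e − d.
As a 5×5 matrix over Z this has rank 4, with invariant factors (1,1,1,1).

From H_k ≅ ker(∂_k) / im(∂_{k+1}) we obtain:

  H_0: rank C_0 − rank ∂_1 = 5 − 4 = 1, and the invariant factors of ∂_1 are all 1, so H_0 = Z.
  H_1: rank ker ∂_1 − rank ∂_2 = (5 − 4) − 0 = 1, and there is no ∂_2, so H_1 = Z.

H_0 ≅ Z,  H_1 ≅ Z.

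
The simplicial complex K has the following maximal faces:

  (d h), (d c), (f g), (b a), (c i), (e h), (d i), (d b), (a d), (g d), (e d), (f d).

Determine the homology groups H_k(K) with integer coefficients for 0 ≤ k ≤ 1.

Fix the vertex order a < b < c < d < e < f < g < h < i and write every simplex with vertices in increasing order. Then dim K = 1 and the simplices of K are:

  0-simplices (9): a, b, c, d, e, f, g, h, i
  1-simplices (12): ab, ad, bd, cd, ci, de, df, dg, dh, di, eh, fg

giving chain groups C_0 ≅ Z^9, C_1 ≅ Z^12.

∂_1: C_1 → C_0 is given by ∂[p,q] = [q] − [p].
The 9×12 boundary matrix has rank 8 and Smith normal form diag(1,1,1,1,1,1,1,1).

Computing H_k = (kernel of ∂_k) / (image of ∂_{k+1}):

  H_0: rank C_0 − rank ∂_1 = 9 − 8 = 1, and the invariant factors of ∂_1 are all 1, so H_0 = Z.
  H_1: rank ker ∂_1 − rank ∂_2 = (12 − 8) − 0 = 4, and there is no ∂_2, so H_1 = Z^4.

As a check, the Euler characteristic is 9 − 12 = -3, which agrees with 1 − 4 = -3.

H_0 = Z,  H_1 = Z^4.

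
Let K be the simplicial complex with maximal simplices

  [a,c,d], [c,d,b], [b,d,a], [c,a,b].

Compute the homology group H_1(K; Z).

Order the vertices as a < b < c < d. Listing each simplex with vertices in this order, K has dimension 2 with simplices:

  0-simplices (4): a, b, c, d
  1-simplices (6): ab, ac, ad, bc, bd, cd
  2-simplices (4): abc, abd, acd, bcd

Hence C_0 ≅ Z^4, C_1 ≅ Z^6, C_2 ≅ Z^4.

∂_1: C_1 → C_0 maps an edge to its endpoints' difference, ∂[p,q] = q − p.
This gives a 4×6 integer matrix of rank 3; reducing to Smith normal form yields diagonal entries (1,1,1).

Boundary ∂_2: C_2 → C_1 sends each 2-simplex [p,q,r] to [q,r] − [p,r] + [p,q]. For instance
  ∂acd = cd − ad + ac,
  ∂abc = bc − ac + ab.
This gives a 6×4 integer matrix of rank 3; reducing to Smith normal form yields diagonal entries (1,1,1).

From H_k ≅ ker(∂_k) / im(∂_{k+1}) we obtain:

  H_1: rank ker ∂_1 − rank ∂_2 = (6 − 3) − 3 = 0, and the invariant factors of ∂_2 are all 1, so H_1 = 0.

(K is a triangulation of the 2-sphere S^2.)

H_1 = 0.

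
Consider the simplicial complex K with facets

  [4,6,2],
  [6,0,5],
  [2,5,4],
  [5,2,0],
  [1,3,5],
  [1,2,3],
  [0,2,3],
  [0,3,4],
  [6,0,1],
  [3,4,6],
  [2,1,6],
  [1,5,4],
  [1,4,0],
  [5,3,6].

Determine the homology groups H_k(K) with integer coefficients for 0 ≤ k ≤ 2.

Order the vertices as 0 < 1 < 2 < 3 < 4 < 5 < 6. Listing each simplex with vertices in this order, K has dimension 2 with simplices:

  0-simplices (7): [0], [1], [2], [3], [4], [5], [6]
  1-simplices (21): [0,1], [0,2], [0,3], [0,4], [0,5], [0,6], [1,2], [1,3], [1,4], [1,5], [1,6], [2,3], [2,4], [2,5], [2,6], [3,4], [3,5], [3,6], [4,5], [4,6], [5,6]
  2-simplices (14): [0,1,4], [0,1,6], [0,2,3], [0,2,5], [0,3,4], [0,5,6], [1,2,3], [1,2,6], [1,3,5], [1,4,5], [2,4,5], [2,4,6], [3,4,6], [3,5,6]

giving chain groups C_0 ≅ Z^7, C_1 ≅ Z^21, C_2 ≅ Z^14.

Boundary ∂_1: C_1 → C_0 sends each edge [p,q] (with p < q) to q − p.
The 7×21 boundary matrix has rank 6 and Smith normal form diag(1,1,1,1,1,1).

∂_2: C_2 → C_1 sends each 2-simplex [p,q,r] to [q,r] − [p,r] + [p,q]. For instance
  ∂[2,4,5] = [4,5] − [2,5] + [2,4],
  ∂[1,3,5] = [3,5] − [1,5] + [1,3].
This gives a 21×14 integer matrix of rank 13; reducing to Smith normal form yields diagonal entries (1,1,1,1,1,1,1,1,1,1,1,1,1).

Reading off H_k = ker ∂_k / im ∂_{k+1}:

  H_0: rank C_0 − rank ∂_1 = 7 − 6 = 1, and the invariant factors of ∂_1 are all 1, so H_0 ≅ Z.
  H_1: rank ker ∂_1 − rank ∂_2 = (21 − 6) − 13 = 2, and the invariant factors of ∂_2 are all 1, so H_1 ≅ Z^2.
  H_2: rank ker ∂_2 − rank ∂_3 = (14 − 13) − 0 = 1, and there is no ∂_3, so H_2 ≅ Z.

H_0 = Z,  H_1 = Z^2,  H_2 = Z.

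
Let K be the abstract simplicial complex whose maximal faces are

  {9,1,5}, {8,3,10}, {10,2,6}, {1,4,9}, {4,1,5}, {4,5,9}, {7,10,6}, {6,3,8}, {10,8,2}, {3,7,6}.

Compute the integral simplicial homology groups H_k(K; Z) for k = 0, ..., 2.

We work with the vertex ordering 1 < 2 < 3 < 4 < 5 < 6 < 7 < 8 < 9 < 10. The simplices of K, each written with vertices in increasing order, are:

  0-simplices (10): [1], [2], [3], [4], [5], [6], [7], [8], [9], [10]
  1-simplices (18): [1,4], [1,5], [1,9], [2,6], [2,8], [2,10], [3,6], [3,7], [3,8], [3,10], [4,5], [4,9], [5,9], [6,7], [6,8], [6,10], [7,10], [8,10]
  2-simplices (10): [1,4,5], [1,4,9], [1,5,9], [2,6,10], [2,8,10], [3,6,7], [3,6,8], [3,8,10], [4,5,9], [6,7,10]

Hence C_0 ≅ Z^10, C_1 ≅ Z^18, C_2 ≅ Z^10.

∂_1: C_1 → C_0 sends each edge [p,q] (with p < q) to q − p. For instance
  ∂[4,5] = [5] − [4].
This gives a 10×18 integer matrix of rank 8; reducing to Smith normal form yields diagonal entries (1,1,1,1,1,1,1,1).

Boundary ∂_2: C_2 → C_1 acts by ∂[p,q,r] = [q,r] − [p,r] + [p,q]. For instance
  ∂[6,7,10] = [7,10] − [6,10] + [6,7],
  ∂[1,5,9] = [5,9] − [1,9] + [1,5].
This gives a 18×10 integer matrix of rank 9; reducing to Smith normal form yields diagonal entries (1,1,1,1,1,1,1,1,1).

From H_k ≅ ker(∂_k) / im(∂_{k+1}) we obtain:

  H_0: rank C_0 − rank ∂_1 = 10 − 8 = 2, and the invariant factors of ∂_1 are all 1, so H_0 ≅ Z^2.
  H_1: rank ker ∂_1 − rank ∂_2 = (18 − 8) − 9 = 1, and the invariant factors of ∂_2 are all 1, so H_1 ≅ Z.
  H_2: rank ker ∂_2 − rank ∂_3 = (10 − 9) − 0 = 1, and there is no ∂_3, so H_2 ≅ Z.

H_0 = Z^2,  H_1 = Z,  H_2 = Z.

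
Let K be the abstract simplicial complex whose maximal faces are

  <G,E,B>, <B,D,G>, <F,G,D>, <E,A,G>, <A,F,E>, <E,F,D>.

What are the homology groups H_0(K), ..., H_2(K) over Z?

We work with the vertex ordering A < B < D < E < F < G. The simplices of K, each written with vertices in increasing order, are:

  0-simplices (6): A, B, D, E, F, G
  1-simplices (12): AE, AF, AG, BD, BE, BG, DE, DF, DG, EF, EG, FG
  2-simplices (6): AEF, AEG, BDG, BEG, DEF, DFG

giving chain groups C_0 ≅ Z^6, C_1 ≅ Z^12, C_2 ≅ Z^6.

Boundary ∂_1: C_1 → C_0 is given by ∂[p,q] = [q] − [p]. For instance
  ∂EG = G − E.
The 6×12 boundary matrix has rank 5 and Smith normal form diag(1,1,1,1,1).

Boundary ∂_2: C_2 → C_1 sends each 2-simplex [p,q,r] to [q,r] − [p,r] + [p,q]. For instance
  ∂DEF = EF − DF + DE,
  ∂BDG = DG − BG + BD.
As a 12×6 matrix over Z this has rank 6, with invariant factors (1,1,1,1,1,1).

Reading off H_k = ker ∂_k / im ∂_{k+1}:

  H_0: rank C_0 − rank ∂_1 = 6 − 5 = 1, and the invariant factors of ∂_1 are all 1, so H_0 = Z.
  H_1: rank ker ∂_1 − rank ∂_2 = (12 − 5) − 6 = 1, and the invariant factors of ∂_2 are all 1, so H_1 = Z.
  H_2: rank ker ∂_2 − rank ∂_3 = (6 − 6) − 0 = 0, and there is no ∂_3, so H_2 = 0.

As a check, the Euler characteristic is 6 − 12 + 6 = 0, which agrees with 1 − 1 + 0 = 0.

H_0 = Z,  H_1 = Z,  H_2 = 0.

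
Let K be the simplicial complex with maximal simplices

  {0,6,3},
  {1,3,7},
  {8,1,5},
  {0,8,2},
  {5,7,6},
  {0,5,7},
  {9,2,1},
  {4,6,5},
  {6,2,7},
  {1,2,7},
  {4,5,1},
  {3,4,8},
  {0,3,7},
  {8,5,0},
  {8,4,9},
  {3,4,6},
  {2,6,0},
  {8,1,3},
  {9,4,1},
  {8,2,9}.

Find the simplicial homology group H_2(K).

H_2 = 0.

Fix the vertex order 0 < 1 < 2 < 3 < 4 < 5 < 6 < 7 < 8 < 9 and write every simplex with vertices in increasing order. Then dim K = 2 and the simplices of K are:

  0-simplices (10): [0], [1], [2], [3], [4], [5], [6], [7], [8], [9]
  1-simplices (30): (30 of them)
  2-simplices (20): (20 of them)

giving chain groups C_0 ≅ Z^10, C_1 ≅ Z^30, C_2 ≅ Z^20.

∂_1: C_1 → C_0 is given by ∂[p,q] = [q] − [p]. For instance
  ∂[1,5] = [5] − [1].
This gives a 10×30 integer matrix of rank 9; reducing to Smith normal form yields diagonal entries (1,1,1,1,1,1,1,1,1).

Boundary ∂_2: C_2 → C_1 sends each 2-simplex [p,q,r] to [q,r] − [p,r] + [p,q]. For instance
  ∂[2,6,7] = [6,7] − [2,7] + [2,6],
  ∂[1,3,7] = [3,7] − [1,7] + [1,3].
The resulting 30×20 matrix has rank 20, and its Smith normal form has invariant factors (1,1,1,1,1,1,1,1,1,1,1,1,1,1,1,1,1,1,1,2).

Computing H_k = (kernel of ∂_k) / (image of ∂_{k+1}):

  H_2: rank ker ∂_2 − rank ∂_3 = (20 − 20) − 0 = 0, and there is no ∂_3, so H_2 = 0.

(K is a triangulation of the Klein bottle.)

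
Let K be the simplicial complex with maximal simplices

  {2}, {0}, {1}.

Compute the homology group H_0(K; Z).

Order the vertices as 0 < 1 < 2. Listing each simplex with vertices in this order, K has dimension 0 with simplices:

  0-simplices (3): [0], [1], [2]

Hence C_0 ≅ Z^3.

Now H_k = ker ∂_k / im ∂_{k+1}, so:

  H_0: rank C_0 − rank ∂_1 = 3 − 0 = 3, and there is no ∂_1, so H_0 = Z^3.

H_0 = Z^3.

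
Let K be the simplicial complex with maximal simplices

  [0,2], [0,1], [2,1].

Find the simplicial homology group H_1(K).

H_1 = Z.

We work with the vertex ordering 0 < 1 < 2. The simplices of K, each written with vertices in increasing order, are:

  0-simplices (3): [0], [1], [2]
  1-simplices (3): [0,1], [0,2], [1,2]

so the chain groups are C_0 ≅ Z^3, C_1 ≅ Z^3.

The boundary map ∂_1: C_1 → C_0 maps an edge to its endpoints' difference, ∂[p,q] = q − p.
This gives a 3×3 integer matrix of rank 2; reducing to Smith normal form yields diagonal entries (1,1).

Computing H_k = (kernel of ∂_k) / (image of ∂_{k+1}):

  H_1: rank ker ∂_1 − rank ∂_2 = (3 − 2) − 0 = 1, and there is no ∂_2, so H_1 = Z.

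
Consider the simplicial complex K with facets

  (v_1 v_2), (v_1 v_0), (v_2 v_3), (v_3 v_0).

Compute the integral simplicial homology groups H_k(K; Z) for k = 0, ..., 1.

Fix the vertex order v_0 < v_1 < v_2 < v_3 and write every simplex with vertices in increasing order. Then dim K = 1 and the simplices of K are:

  0-simplices (4): [v_0], [v_1], [v_2], [v_3]
  1-simplices (4): [v_0,v_1], [v_0,v_3], [v_1,v_2], [v_2,v_3]

giving chain groups C_0 ≅ Z^4, C_1 ≅ Z^4.

∂_1: C_1 → C_0 is given by ∂[p,q] = [q] − [p]. For instance
  ∂[v_0,v_3] = [v_3] − [v_0].
As a 4×4 matrix over Z this has rank 3, with invariant factors (1,1,1).

From H_k ≅ ker(∂_k) / im(∂_{k+1}) we obtain:

  H_0: rank C_0 − rank ∂_1 = 4 − 3 = 1, and the invariant factors of ∂_1 are all 1, so H_0 = Z.
  H_1: rank ker ∂_1 − rank ∂_2 = (4 − 3) − 0 = 1, and there is no ∂_2, so H_1 = Z.

H_0 = Z,  H_1 = Z.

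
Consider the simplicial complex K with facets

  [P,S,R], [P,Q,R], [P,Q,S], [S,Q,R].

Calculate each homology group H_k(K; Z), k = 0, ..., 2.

H_0 ≅ Z,  H_1 = 0,  H_2 ≅ Z.

Take the total order P < Q < R < S on the vertex set. Then K (dimension 2) consists of the simplices:

  0-simplices (4): P, Q, R, S
  1-simplices (6): PQ, PR, PS, QR, QS, RS
  2-simplices (4): PQR, PQS, PRS, QRS

giving chain groups C_0 ≅ Z^4, C_1 ≅ Z^6, C_2 ≅ Z^4.

Boundary ∂_1: C_1 → C_0 sends each edge [p,q] (with p < q) to q − p. For instance
  ∂PR = R − P.
The 4×6 boundary matrix has rank 3 and Smith normal form diag(1,1,1).

The boundary map ∂_2: C_2 → C_1 maps a triangle to the signed sum of its edges. For instance
  ∂PQS = QS − PS + PQ,
  ∂PQR = QR − PR + PQ.
This gives a 6×4 integer matrix of rank 3; reducing to Smith normal form yields diagonal entries (1,1,1).

Computing H_k = (kernel of ∂_k) / (image of ∂_{k+1}):

  H_0: rank C_0 − rank ∂_1 = 4 − 3 = 1, and the invariant factors of ∂_1 are all 1, so H_0 ≅ Z.
  H_1: rank ker ∂_1 − rank ∂_2 = (6 − 3) − 3 = 0, and the invariant factors of ∂_2 are all 1, so H_1 ≅ 0.
  H_2: rank ker ∂_2 − rank ∂_3 = (4 − 3) − 0 = 1, and there is no ∂_3, so H_2 ≅ Z.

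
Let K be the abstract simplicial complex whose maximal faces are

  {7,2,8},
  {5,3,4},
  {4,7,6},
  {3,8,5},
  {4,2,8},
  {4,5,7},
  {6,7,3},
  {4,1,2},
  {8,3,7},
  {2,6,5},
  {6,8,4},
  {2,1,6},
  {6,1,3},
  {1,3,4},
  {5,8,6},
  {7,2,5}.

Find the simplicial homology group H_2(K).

Order the vertices as 1 < 2 < 3 < 4 < 5 < 6 < 7 < 8. Listing each simplex with vertices in this order, K has dimension 2 with simplices:

  0-simplices (8): [1], [2], [3], [4], [5], [6], [7], [8]
  1-simplices (24): (24 of them)
  2-simplices (16): [1,2,4], [1,2,6], [1,3,4], [1,3,6], [2,4,8], [2,5,6], [2,5,7], [2,7,8], [3,4,5], [3,5,8], [3,6,7], [3,7,8], [4,5,7], [4,6,7], [4,6,8], [5,6,8]

giving chain groups C_0 ≅ Z^8, C_1 ≅ Z^24, C_2 ≅ Z^16.

∂_1: C_1 → C_0 is given by ∂[p,q] = [q] − [p].
The resulting 8×24 matrix has rank 7, and its Smith normal form has invariant factors (1,1,1,1,1,1,1).

The boundary map ∂_2: C_2 → C_1 acts by ∂[p,q,r] = [q,r] − [p,r] + [p,q]. For instance
  ∂[3,6,7] = [6,7] − [3,7] + [3,6],
  ∂[2,5,6] = [5,6] − [2,6] + [2,5].
The 24×16 boundary matrix has rank 15 and Smith normal form diag(1,1,1,1,1,1,1,1,1,1,1,1,1,1,1).

Now H_k = ker ∂_k / im ∂_{k+1}, so:

  H_2: rank ker ∂_2 − rank ∂_3 = (16 − 15) − 0 = 1, and there is no ∂_3, so H_2 ≅ Z.

H_2 = Z.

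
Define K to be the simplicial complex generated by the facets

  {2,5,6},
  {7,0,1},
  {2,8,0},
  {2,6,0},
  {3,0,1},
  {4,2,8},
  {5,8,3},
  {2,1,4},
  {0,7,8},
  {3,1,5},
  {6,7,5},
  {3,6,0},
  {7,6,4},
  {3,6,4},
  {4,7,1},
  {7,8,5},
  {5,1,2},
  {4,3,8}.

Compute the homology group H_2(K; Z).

H_2 = Z.

Take the total order 0 < 1 < 2 < 3 < 4 < 5 < 6 < 7 < 8 on the vertex set. Then K (dimension 2) consists of the simplices:

  0-simplices (9): [0], [1], [2], [3], [4], [5], [6], [7], [8]
  1-simplices (27): (27 of them)
  2-simplices (18): [0,1,3], [0,1,7], [0,2,6], [0,2,8], [0,3,6], [0,7,8], [1,2,4], [1,2,5], [1,3,5], [1,4,7], [2,4,8], [2,5,6], [3,4,6], [3,4,8], [3,5,8], [4,6,7], [5,6,7], [5,7,8]

Hence C_0 ≅ Z^9, C_1 ≅ Z^27, C_2 ≅ Z^18.

∂_1: C_1 → C_0 is given by ∂[p,q] = [q] − [p]. For instance
  ∂[5,7] = [7] − [5].
The resulting 9×27 matrix has rank 8, and its Smith normal form has invariant factors (1,1,1,1,1,1,1,1).

∂_2: C_2 → C_1 acts by ∂[p,q,r] = [q,r] − [p,r] + [p,q]. For instance
  ∂[2,4,8] = [4,8] − [2,8] + [2,4],
  ∂[1,4,7] = [4,7] − [1,7] + [1,4].
The resulting 27×18 matrix has rank 17, and its Smith normal form has invariant factors (1,1,1,1,1,1,1,1,1,1,1,1,1,1,1,1,1).

Computing H_k = (kernel of ∂_k) / (image of ∂_{k+1}):

  H_2: rank ker ∂_2 − rank ∂_3 = (18 − 17) − 0 = 1, and there is no ∂_3, so H_2 = Z.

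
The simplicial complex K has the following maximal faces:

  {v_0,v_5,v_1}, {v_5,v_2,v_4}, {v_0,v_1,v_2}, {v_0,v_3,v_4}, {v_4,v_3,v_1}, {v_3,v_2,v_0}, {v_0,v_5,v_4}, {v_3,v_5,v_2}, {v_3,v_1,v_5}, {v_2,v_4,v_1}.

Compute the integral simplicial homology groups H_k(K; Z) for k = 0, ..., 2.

We work with the vertex ordering v_0 < v_1 < v_2 < v_3 < v_4 < v_5. The simplices of K, each written with vertices in increasing order, are:

  0-simplices (6): [v_0], [v_1], [v_2], [v_3], [v_4], [v_5]
  1-simplices (15): (15 of them)
  2-simplices (10): [v_0,v_1,v_2], [v_0,v_1,v_5], [v_0,v_2,v_3], [v_0,v_3,v_4], [v_0,v_4,v_5], [v_1,v_2,v_4], [v_1,v_3,v_4], [v_1,v_3,v_5], [v_2,v_3,v_5], [v_2,v_4,v_5]

Hence C_0 ≅ Z^6, C_1 ≅ Z^15, C_2 ≅ Z^10.

Boundary ∂_1: C_1 → C_0 maps an edge to its endpoints' difference, ∂[p,q] = q − p. For instance
  ∂[v_3,v_4] = [v_4] − [v_3].
This gives a 6×15 integer matrix of rank 5; reducing to Smith normal form yields diagonal entries (1,1,1,1,1).

Boundary ∂_2: C_2 → C_1 sends each 2-simplex [p,q,r] to [q,r] − [p,r] + [p,q]. For instance
  ∂[v_0,v_4,v_5] = [v_4,v_5] − [v_0,v_5] + [v_0,v_4],
  ∂[v_0,v_3,v_4] = [v_3,v_4] − [v_0,v_4] + [v_0,v_3].
The resulting 15×10 matrix has rank 10, and its Smith normal form has invariant factors (1,1,1,1,1,1,1,1,1,2).

From H_k ≅ ker(∂_k) / im(∂_{k+1}) we obtain:

  H_0: rank C_0 − rank ∂_1 = 6 − 5 = 1, and the invariant factors of ∂_1 are all 1, so H_0 ≅ Z.
  H_1: rank ker ∂_1 − rank ∂_2 = (15 − 5) − 10 = 0, and ∂_2 has invariant factor 2 > 1, so H_1 ≅ Z/2.
  H_2: rank ker ∂_2 − rank ∂_3 = (10 − 10) − 0 = 0, and there is no ∂_3, so H_2 ≅ 0.

(K is a triangulation of the real projective plane RP^2.)

H_0 = Z,  H_1 = Z/2,  H_2 = 0.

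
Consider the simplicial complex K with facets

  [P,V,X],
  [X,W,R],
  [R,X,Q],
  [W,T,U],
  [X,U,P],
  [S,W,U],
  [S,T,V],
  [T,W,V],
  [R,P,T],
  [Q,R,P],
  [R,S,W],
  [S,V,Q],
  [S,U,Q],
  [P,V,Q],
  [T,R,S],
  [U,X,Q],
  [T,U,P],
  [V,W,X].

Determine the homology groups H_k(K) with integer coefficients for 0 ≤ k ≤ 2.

H_0 = Z,  H_1 = Z × Z/2,  H_2 = 0.

Take the total order P < Q < R < S < T < U < V < W < X on the vertex set. Then K (dimension 2) consists of the simplices:

  0-simplices (9): P, Q, R, S, T, U, V, W, X
  1-simplices (27): PQ, PR, PT, PU, PV, PX, QR, QS, QU, QV, QX, RS, RT, RW, RX, ST, SU, SV, SW, TU, TV, TW, UW, UX, VW, VX, WX
  2-simplices (18): PQR, PQV, PRT, PTU, PUX, PVX, QRX, QSU, QSV, QUX, RST, RSW, RWX, STV, SUW, TUW, TVW, VWX

Hence C_0 ≅ Z^9, C_1 ≅ Z^27, C_2 ≅ Z^18.

The boundary map ∂_1: C_1 → C_0 sends each edge [p,q] (with p < q) to q − p.
This gives a 9×27 integer matrix of rank 8; reducing to Smith normal form yields diagonal entries (1,1,1,1,1,1,1,1).

∂_2: C_2 → C_1 acts by ∂[p,q,r] = [q,r] − [p,r] + [p,q]. For instance
  ∂PVX = VX − PX + PV,
  ∂QSU = SU − QU + QS.
As a 27×18 matrix over Z this has rank 18, with invariant factors (1,1,1,1,1,1,1,1,1,1,1,1,1,1,1,1,1,2).

Computing H_k = (kernel of ∂_k) / (image of ∂_{k+1}):

  H_0: rank C_0 − rank ∂_1 = 9 − 8 = 1, and the invariant factors of ∂_1 are all 1, so H_0 = Z.
  H_1: rank ker ∂_1 − rank ∂_2 = (27 − 8) − 18 = 1, and ∂_2 has invariant factor 2 > 1, so H_1 = Z × Z/2.
  H_2: rank ker ∂_2 − rank ∂_3 = (18 − 18) − 0 = 0, and there is no ∂_3, so H_2 = 0.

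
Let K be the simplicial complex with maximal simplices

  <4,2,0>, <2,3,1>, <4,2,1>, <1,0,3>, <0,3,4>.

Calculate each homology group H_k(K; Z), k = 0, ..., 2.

H_0 ≅ Z,  H_1 ≅ Z,  H_2 = 0.

We work with the vertex ordering 0 < 1 < 2 < 3 < 4. The simplices of K, each written with vertices in increasing order, are:

  0-simplices (5): [0], [1], [2], [3], [4]
  1-simplices (10): [0,1], [0,2], [0,3], [0,4], [1,2], [1,3], [1,4], [2,3], [2,4], [3,4]
  2-simplices (5): [0,1,3], [0,2,4], [0,3,4], [1,2,3], [1,2,4]

giving chain groups C_0 ≅ Z^5, C_1 ≅ Z^10, C_2 ≅ Z^5.

Boundary ∂_1: C_1 → C_0 is given by ∂[p,q] = [q] − [p]. For instance
  ∂[0,1] = [1] − [0].
The 5×10 boundary matrix has rank 4 and Smith normal form diag(1,1,1,1).

The boundary map ∂_2: C_2 → C_1 acts by ∂[p,q,r] = [q,r] − [p,r] + [p,q]. For instance
  ∂[1,2,3] = [2,3] − [1,3] + [1,2],
  ∂[1,2,4] = [2,4] − [1,4] + [1,2].
The 10×5 boundary matrix has rank 5 and Smith normal form diag(1,1,1,1,1).

Now H_k = ker ∂_k / im ∂_{k+1}, so:

  H_0: rank C_0 − rank ∂_1 = 5 − 4 = 1, and the invariant factors of ∂_1 are all 1, so H_0 = Z.
  H_1: rank ker ∂_1 − rank ∂_2 = (10 − 4) − 5 = 1, and the invariant factors of ∂_2 are all 1, so H_1 = Z.
  H_2: rank ker ∂_2 − rank ∂_3 = (5 − 5) − 0 = 0, and there is no ∂_3, so H_2 = 0.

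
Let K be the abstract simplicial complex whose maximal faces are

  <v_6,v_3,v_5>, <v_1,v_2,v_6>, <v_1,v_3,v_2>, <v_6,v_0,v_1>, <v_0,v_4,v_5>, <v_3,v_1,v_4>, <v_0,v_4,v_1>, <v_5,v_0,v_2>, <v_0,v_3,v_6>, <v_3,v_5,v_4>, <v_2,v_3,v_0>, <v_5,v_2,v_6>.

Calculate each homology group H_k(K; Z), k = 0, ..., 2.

Order the vertices as v_0 < v_1 < v_2 < v_3 < v_4 < v_5 < v_6. Listing each simplex with vertices in this order, K has dimension 2 with simplices:

  0-simplices (7): [v_0], [v_1], [v_2], [v_3], [v_4], [v_5], [v_6]
  1-simplices (18): (18 of them)
  2-simplices (12): (12 of them)

so the chain groups are C_0 ≅ Z^7, C_1 ≅ Z^18, C_2 ≅ Z^12.

The boundary map ∂_1: C_1 → C_0 is given by ∂[p,q] = [q] − [p]. For instance
  ∂[v_2,v_6] = [v_6] − [v_2].
The 7×18 boundary matrix has rank 6 and Smith normal form diag(1,1,1,1,1,1).

The boundary map ∂_2: C_2 → C_1 maps a triangle to the signed sum of its edges. For instance
  ∂[v_1,v_3,v_4] = [v_3,v_4] − [v_1,v_4] + [v_1,v_3],
  ∂[v_3,v_5,v_6] = [v_5,v_6] − [v_3,v_6] + [v_3,v_5].
The resulting 18×12 matrix has rank 12, and its Smith normal form has invariant factors (1,1,1,1,1,1,1,1,1,1,1,2).

Computing H_k = (kernel of ∂_k) / (image of ∂_{k+1}):

  H_0: rank C_0 − rank ∂_1 = 7 − 6 = 1, and the invariant factors of ∂_1 are all 1, so H_0 = Z.
  H_1: rank ker ∂_1 − rank ∂_2 = (18 − 6) − 12 = 0, and ∂_2 has invariant factor 2 > 1, so H_1 = Z/2.
  H_2: rank ker ∂_2 − rank ∂_3 = (12 − 12) − 0 = 0, and there is no ∂_3, so H_2 = 0.

H_0 ≅ Z,  H_1 ≅ Z/2,  H_2 = 0.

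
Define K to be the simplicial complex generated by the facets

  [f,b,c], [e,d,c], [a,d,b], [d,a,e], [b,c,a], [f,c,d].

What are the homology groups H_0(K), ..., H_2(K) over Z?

H_0 ≅ Z,  H_1 ≅ Z,  H_2 = 0.

Order the vertices as a < b < c < d < e < f. Listing each simplex with vertices in this order, K has dimension 2 with simplices:

  0-simplices (6): a, b, c, d, e, f
  1-simplices (12): ab, ac, ad, ae, bc, bd, bf, cd, ce, cf, de, df
  2-simplices (6): abc, abd, ade, bcf, cde, cdf

so the chain groups are C_0 ≅ Z^6, C_1 ≅ Z^12, C_2 ≅ Z^6.

The boundary map ∂_1: C_1 → C_0 is given by ∂[p,q] = [q] − [p].
As a 6×12 matrix over Z this has rank 5, with invariant factors (1,1,1,1,1).

The boundary map ∂_2: C_2 → C_1 acts by ∂[p,q,r] = [q,r] − [p,r] + [p,q]. For instance
  ∂abc = bc − ac + ab,
  ∂cde = de − ce + cd.
This gives a 12×6 integer matrix of rank 6; reducing to Smith normal form yields diagonal entries (1,1,1,1,1,1).

Computing H_k = (kernel of ∂_k) / (image of ∂_{k+1}):

  H_0: rank C_0 − rank ∂_1 = 6 − 5 = 1, and the invariant factors of ∂_1 are all 1, so H_0 = Z.
  H_1: rank ker ∂_1 − rank ∂_2 = (12 − 5) − 6 = 1, and the invariant factors of ∂_2 are all 1, so H_1 = Z.
  H_2: rank ker ∂_2 − rank ∂_3 = (6 − 6) − 0 = 0, and there is no ∂_3, so H_2 = 0.

As a check, the Euler characteristic is 6 − 12 + 6 = 0, which agrees with 1 − 1 + 0 = 0.
(K is a triangulation of the cylinder S^1 x I.)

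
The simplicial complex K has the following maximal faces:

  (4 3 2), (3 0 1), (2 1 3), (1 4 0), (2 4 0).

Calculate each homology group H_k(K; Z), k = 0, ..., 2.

Fix the vertex order 0 < 1 < 2 < 3 < 4 and write every simplex with vertices in increasing order. Then dim K = 2 and the simplices of K are:

  0-simplices (5): [0], [1], [2], [3], [4]
  1-simplices (10): [0,1], [0,2], [0,3], [0,4], [1,2], [1,3], [1,4], [2,3], [2,4], [3,4]
  2-simplices (5): [0,1,3], [0,1,4], [0,2,4], [1,2,3], [2,3,4]

so the chain groups are C_0 ≅ Z^5, C_1 ≅ Z^10, C_2 ≅ Z^5.

∂_1: C_1 → C_0 sends each edge [p,q] (with p < q) to q − p.
This gives a 5×10 integer matrix of rank 4; reducing to Smith normal form yields diagonal entries (1,1,1,1).

∂_2: C_2 → C_1 sends each 2-simplex [p,q,r] to [q,r] − [p,r] + [p,q]. For instance
  ∂[0,1,4] = [1,4] − [0,4] + [0,1],
  ∂[1,2,3] = [2,3] − [1,3] + [1,2].
The resulting 10×5 matrix has rank 5, and its Smith normal form has invariant factors (1,1,1,1,1).

From H_k ≅ ker(∂_k) / im(∂_{k+1}) we obtain:

  H_0: rank C_0 − rank ∂_1 = 5 − 4 = 1, and the invariant factors of ∂_1 are all 1, so H_0 = Z.
  H_1: rank ker ∂_1 − rank ∂_2 = (10 − 4) − 5 = 1, and the invariant factors of ∂_2 are all 1, so H_1 = Z.
  H_2: rank ker ∂_2 − rank ∂_3 = (5 − 5) − 0 = 0, and there is no ∂_3, so H_2 = 0.

As a check, the Euler characteristic is 5 − 10 + 5 = 0, which agrees with 1 − 1 + 0 = 0.
(K is a triangulation of the Möbius band.)

H_0 = Z,  H_1 = Z,  H_2 = 0.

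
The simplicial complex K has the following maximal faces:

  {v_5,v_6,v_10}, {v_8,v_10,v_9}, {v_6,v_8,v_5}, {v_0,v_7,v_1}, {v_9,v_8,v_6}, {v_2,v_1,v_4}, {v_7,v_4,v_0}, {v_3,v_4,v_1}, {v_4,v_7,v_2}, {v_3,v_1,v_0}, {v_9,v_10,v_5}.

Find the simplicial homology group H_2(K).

K has 11 vertices, 22 edges, 11 triangles.
rank ∂_2 = 11, rank ∂_3 = 0 ⇒ b_2 = 11 − 11 − 0 = 0. So H_2 = 0.

H_2 = 0.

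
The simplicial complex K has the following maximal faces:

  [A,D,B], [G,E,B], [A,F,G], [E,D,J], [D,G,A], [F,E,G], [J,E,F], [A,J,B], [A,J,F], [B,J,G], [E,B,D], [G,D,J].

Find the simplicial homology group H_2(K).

H_2 ≅ 0.

Take the total order A < B < D < E < F < G < J on the vertex set. Then K (dimension 2) consists of the simplices:

  0-simplices (7): A, B, D, E, F, G, J
  1-simplices (18): AB, AD, AF, AG, AJ, BD, BE, BG, BJ, DE, DG, DJ, EF, EG, EJ, FG, FJ, GJ
  2-simplices (12): ABD, ABJ, ADG, AFG, AFJ, BDE, BEG, BGJ, DEJ, DGJ, EFG, EFJ

giving chain groups C_0 ≅ Z^7, C_1 ≅ Z^18, C_2 ≅ Z^12.

∂_1: C_1 → C_0 maps an edge to its endpoints' difference, ∂[p,q] = q − p.
This gives a 7×18 integer matrix of rank 6; reducing to Smith normal form yields diagonal entries (1,1,1,1,1,1).

The boundary map ∂_2: C_2 → C_1 acts by ∂[p,q,r] = [q,r] − [p,r] + [p,q]. For instance
  ∂BEG = EG − BG + BE,
  ∂ABJ = BJ − AJ + AB.
This gives a 18×12 integer matrix of rank 12; reducing to Smith normal form yields diagonal entries (1,1,1,1,1,1,1,1,1,1,1,2).

Reading off H_k = ker ∂_k / im ∂_{k+1}:

  H_2: rank ker ∂_2 − rank ∂_3 = (12 − 12) − 0 = 0, and there is no ∂_3, so H_2 = 0.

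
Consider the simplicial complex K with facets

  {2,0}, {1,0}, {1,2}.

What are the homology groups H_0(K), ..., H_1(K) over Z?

H_0 = Z,  H_1 = Z.

Fix the vertex order 0 < 1 < 2 and write every simplex with vertices in increasing order. Then dim K = 1 and the simplices of K are:

  0-simplices (3): [0], [1], [2]
  1-simplices (3): [0,1], [0,2], [1,2]

Hence C_0 ≅ Z^3, C_1 ≅ Z^3.

∂_1: C_1 → C_0 is given by ∂[p,q] = [q] − [p].
The 3×3 boundary matrix has rank 2 and Smith normal form diag(1,1).

Reading off H_k = ker ∂_k / im ∂_{k+1}:

  H_0: rank C_0 − rank ∂_1 = 3 − 2 = 1, and the invariant factors of ∂_1 are all 1, so H_0 = Z.
  H_1: rank ker ∂_1 − rank ∂_2 = (3 − 2) − 0 = 1, and there is no ∂_2, so H_1 = Z.

(K is a triangulation of the circle S^1.)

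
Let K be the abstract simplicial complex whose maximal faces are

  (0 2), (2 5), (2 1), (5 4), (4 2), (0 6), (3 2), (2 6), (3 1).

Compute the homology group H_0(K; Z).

H_0 = Z.

Take the total order 0 < 1 < 2 < 3 < 4 < 5 < 6 on the vertex set. Then K (dimension 1) consists of the simplices:

  0-simplices (7): [0], [1], [2], [3], [4], [5], [6]
  1-simplices (9): [0,2], [0,6], [1,2], [1,3], [2,3], [2,4], [2,5], [2,6], [4,5]

Hence C_0 ≅ Z^7, C_1 ≅ Z^9.

The boundary map ∂_1: C_1 → C_0 is given by ∂[p,q] = [q] − [p]. For instance
  ∂[2,6] = [6] − [2].
This gives a 7×9 integer matrix of rank 6; reducing to Smith normal form yields diagonal entries (1,1,1,1,1,1).

Reading off H_k = ker ∂_k / im ∂_{k+1}:

  H_0: rank C_0 − rank ∂_1 = 7 − 6 = 1, and the invariant factors of ∂_1 are all 1, so H_0 ≅ Z.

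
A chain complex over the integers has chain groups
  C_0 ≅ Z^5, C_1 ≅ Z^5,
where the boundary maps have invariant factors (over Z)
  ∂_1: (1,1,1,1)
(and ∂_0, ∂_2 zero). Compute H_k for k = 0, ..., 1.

H_0 = Z,  H_1 = Z.

H_0: b_0 = 5 − 0 − 4 = 1; torsion from ∂_1 factors > 1: none. So H_0 = Z.
H_1: b_1 = 5 − 4 − 0 = 1; torsion from ∂_2 factors > 1: none. So H_1 = Z.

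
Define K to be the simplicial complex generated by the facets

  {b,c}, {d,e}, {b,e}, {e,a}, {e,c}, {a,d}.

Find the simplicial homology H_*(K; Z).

Order the vertices as a < b < c < d < e. Listing each simplex with vertices in this order, K has dimension 1 with simplices:

  0-simplices (5): a, b, c, d, e
  1-simplices (6): ad, ae, bc, be, ce, de

so the chain groups are C_0 ≅ Z^5, C_1 ≅ Z^6.

The boundary map ∂_1: C_1 → C_0 is given by ∂[p,q] = [q] − [p].
The 5×6 boundary matrix has rank 4 and Smith normal form diag(1,1,1,1).

Now H_k = ker ∂_k / im ∂_{k+1}, so:

  H_0: rank C_0 − rank ∂_1 = 5 − 4 = 1, and the invariant factors of ∂_1 are all 1, so H_0 ≅ Z.
  H_1: rank ker ∂_1 − rank ∂_2 = (6 − 4) − 0 = 2, and there is no ∂_2, so H_1 ≅ Z^2.

(K is a triangulation of a wedge of 2 circles.)

H_0 ≅ Z,  H_1 ≅ Z^2.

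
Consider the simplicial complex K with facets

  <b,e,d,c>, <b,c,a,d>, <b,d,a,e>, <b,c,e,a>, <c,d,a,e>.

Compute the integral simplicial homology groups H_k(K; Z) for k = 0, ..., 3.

H_0 ≅ Z,  H_1 = 0,  H_2 = 0,  H_3 ≅ Z.

We work with the vertex ordering a < b < c < d < e. The simplices of K, each written with vertices in increasing order, are:

  0-simplices (5): a, b, c, d, e
  1-simplices (10): ab, ac, ad, ae, bc, bd, be, cd, ce, de
  2-simplices (10): abc, abd, abe, acd, ace, ade, bcd, bce, bde, cde
  3-simplices (5): abcd, abce, abde, acde, bcde

so the chain groups are C_0 ≅ Z^5, C_1 ≅ Z^10, C_2 ≅ Z^10, C_3 ≅ Z^5.

∂_1: C_1 → C_0 sends each edge [p,q] (with p < q) to q − p. For instance
  ∂bc = c − b.
The 5×10 boundary matrix has rank 4 and Smith normal form diag(1,1,1,1).

The boundary map ∂_2: C_2 → C_1 sends each 2-simplex [p,q,r] to [q,r] − [p,r] + [p,q]. For instance
  ∂cde = de − ce + cd,
  ∂abe = be − ae + ab.
The 10×10 boundary matrix has rank 6 and Smith normal form diag(1,1,1,1,1,1).

Boundary ∂_3: C_3 → C_2 sends each 3-simplex σ to the alternating sum Σ_i (−1)^i (σ with its i-th vertex removed). For instance
  ∂abde = bde − ade + abe − abd,
  ∂acde = cde − ade + ace − acd.
As a 10×5 matrix over Z this has rank 4, with invariant factors (1,1,1,1).

Computing H_k = (kernel of ∂_k) / (image of ∂_{k+1}):

  H_0: rank C_0 − rank ∂_1 = 5 − 4 = 1, and the invariant factors of ∂_1 are all 1, so H_0 = Z.
  H_1: rank ker ∂_1 − rank ∂_2 = (10 − 4) − 6 = 0, and the invariant factors of ∂_2 are all 1, so H_1 = 0.
  H_2: rank ker ∂_2 − rank ∂_3 = (10 − 6) − 4 = 0, and the invariant factors of ∂_3 are all 1, so H_2 = 0.
  H_3: rank ker ∂_3 − rank ∂_4 = (5 − 4) − 0 = 1, and there is no ∂_4, so H_3 = Z.

(K is a triangulation of the 3-sphere S^3.)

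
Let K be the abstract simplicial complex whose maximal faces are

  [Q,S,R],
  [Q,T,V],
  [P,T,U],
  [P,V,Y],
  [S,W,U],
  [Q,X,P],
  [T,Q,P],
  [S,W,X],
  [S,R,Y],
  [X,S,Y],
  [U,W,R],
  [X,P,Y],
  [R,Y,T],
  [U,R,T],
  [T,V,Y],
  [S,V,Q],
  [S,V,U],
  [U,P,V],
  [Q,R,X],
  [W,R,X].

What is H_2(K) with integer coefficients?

Take the total order P < Q < R < S < T < U < V < W < X < Y on the vertex set. Then K (dimension 2) consists of the simplices:

  0-simplices (10): P, Q, R, S, T, U, V, W, X, Y
  1-simplices (30): PQ, PT, PU, PV, PX, PY, QR, QS, QT, QV, QX, RS, RT, RU, RW, RX, RY, SU, SV, SW, SX, SY, TU, TV, TY, UV, UW, VY, WX, XY
  2-simplices (20): PQT, PQX, PTU, PUV, PVY, PXY, QRS, QRX, QSV, QTV, RSY, RTU, RTY, RUW, RWX, SUV, SUW, SWX, SXY, TVY

Hence C_0 ≅ Z^10, C_1 ≅ Z^30, C_2 ≅ Z^20.

∂_1: C_1 → C_0 sends each edge [p,q] (with p < q) to q − p. For instance
  ∂QR = R − Q.
This gives a 10×30 integer matrix of rank 9; reducing to Smith normal form yields diagonal entries (1,1,1,1,1,1,1,1,1).

The boundary map ∂_2: C_2 → C_1 sends each 2-simplex [p,q,r] to [q,r] − [p,r] + [p,q]. For instance
  ∂PQX = QX − PX + PQ,
  ∂QRS = RS − QS + QR.
The 30×20 boundary matrix has rank 20 and Smith normal form diag(1,1,1,1,1,1,1,1,1,1,1,1,1,1,1,1,1,1,1,2).

Reading off H_k = ker ∂_k / im ∂_{k+1}:

  H_2: rank ker ∂_2 − rank ∂_3 = (20 − 20) − 0 = 0, and there is no ∂_3, so H_2 = 0.

(K is a triangulation of the Klein bottle.)

H_2 ≅ 0.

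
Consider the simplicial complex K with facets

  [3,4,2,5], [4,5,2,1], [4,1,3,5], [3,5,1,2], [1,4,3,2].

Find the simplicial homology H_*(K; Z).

Order the vertices as 1 < 2 < 3 < 4 < 5. Listing each simplex with vertices in this order, K has dimension 3 with simplices:

  0-simplices (5): [1], [2], [3], [4], [5]
  1-simplices (10): [1,2], [1,3], [1,4], [1,5], [2,3], [2,4], [2,5], [3,4], [3,5], [4,5]
  2-simplices (10): [1,2,3], [1,2,4], [1,2,5], [1,3,4], [1,3,5], [1,4,5], [2,3,4], [2,3,5], [2,4,5], [3,4,5]
  3-simplices (5): [1,2,3,4], [1,2,3,5], [1,2,4,5], [1,3,4,5], [2,3,4,5]

giving chain groups C_0 ≅ Z^5, C_1 ≅ Z^10, C_2 ≅ Z^10, C_3 ≅ Z^5.

Boundary ∂_1: C_1 → C_0 maps an edge to its endpoints' difference, ∂[p,q] = q − p. For instance
  ∂[1,2] = [2] − [1].
This gives a 5×10 integer matrix of rank 4; reducing to Smith normal form yields diagonal entries (1,1,1,1).

Boundary ∂_2: C_2 → C_1 sends each 2-simplex [p,q,r] to [q,r] − [p,r] + [p,q]. For instance
  ∂[1,3,4] = [3,4] − [1,4] + [1,3],
  ∂[2,3,4] = [3,4] − [2,4] + [2,3].
As a 10×10 matrix over Z this has rank 6, with invariant factors (1,1,1,1,1,1).

∂_3: C_3 → C_2 sends each 3-simplex σ to the alternating sum Σ_i (−1)^i (σ with its i-th vertex removed). For instance
  ∂[1,2,3,5] = [2,3,5] − [1,3,5] + [1,2,5] − [1,2,3],
  ∂[1,3,4,5] = [3,4,5] − [1,4,5] + [1,3,5] − [1,3,4].
The resulting 10×5 matrix has rank 4, and its Smith normal form has invariant factors (1,1,1,1).

Now H_k = ker ∂_k / im ∂_{k+1}, so:

  H_0: rank C_0 − rank ∂_1 = 5 − 4 = 1, and the invariant factors of ∂_1 are all 1, so H_0 ≅ Z.
  H_1: rank ker ∂_1 − rank ∂_2 = (10 − 4) − 6 = 0, and the invariant factors of ∂_2 are all 1, so H_1 ≅ 0.
  H_2: rank ker ∂_2 − rank ∂_3 = (10 − 6) − 4 = 0, and the invariant factors of ∂_3 are all 1, so H_2 ≅ 0.
  H_3: rank ker ∂_3 − rank ∂_4 = (5 − 4) − 0 = 1, and there is no ∂_4, so H_3 ≅ Z.

H_0 = Z,  H_1 = 0,  H_2 = 0,  H_3 = Z.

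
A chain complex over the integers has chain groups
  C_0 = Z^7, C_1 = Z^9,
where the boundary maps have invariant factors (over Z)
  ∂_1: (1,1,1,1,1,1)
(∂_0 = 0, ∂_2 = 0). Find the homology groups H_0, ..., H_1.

H_0: b_0 = 7 − 0 − 6 = 1; torsion from ∂_1 factors > 1: none. So H_0 ≅ Z.
H_1: b_1 = 9 − 6 − 0 = 3; torsion from ∂_2 factors > 1: none. So H_1 ≅ Z^3.

H_0 ≅ Z,  H_1 ≅ Z^3.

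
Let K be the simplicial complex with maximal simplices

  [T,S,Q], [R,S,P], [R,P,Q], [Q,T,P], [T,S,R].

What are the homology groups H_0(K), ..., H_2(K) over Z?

H_0 ≅ Z,  H_1 ≅ Z,  H_2 = 0.

K has 5 vertices, 10 edges, 5 triangles.
rank ∂_0 = 0, rank ∂_1 = 4 ⇒ b_0 = 5 − 0 − 4 = 1; all invariant factors of ∂_1 are 1 so no torsion. So H_0 ≅ Z.
rank ∂_1 = 4, rank ∂_2 = 5 ⇒ b_1 = 10 − 4 − 5 = 1; all invariant factors of ∂_2 are 1 so no torsion. So H_1 ≅ Z.
rank ∂_2 = 5, rank ∂_3 = 0 ⇒ b_2 = 5 − 5 − 0 = 0. So H_2 ≅ 0.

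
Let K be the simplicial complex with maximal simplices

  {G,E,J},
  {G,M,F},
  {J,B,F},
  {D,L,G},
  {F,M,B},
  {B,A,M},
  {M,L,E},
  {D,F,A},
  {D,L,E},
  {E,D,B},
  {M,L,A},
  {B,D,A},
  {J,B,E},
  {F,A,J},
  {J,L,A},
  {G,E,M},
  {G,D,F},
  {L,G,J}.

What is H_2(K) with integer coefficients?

H_2 = 0.

K has 9 vertices, 27 edges, 18 triangles.
rank ∂_2 = 18, rank ∂_3 = 0 ⇒ b_2 = 18 − 18 − 0 = 0. So H_2 = 0.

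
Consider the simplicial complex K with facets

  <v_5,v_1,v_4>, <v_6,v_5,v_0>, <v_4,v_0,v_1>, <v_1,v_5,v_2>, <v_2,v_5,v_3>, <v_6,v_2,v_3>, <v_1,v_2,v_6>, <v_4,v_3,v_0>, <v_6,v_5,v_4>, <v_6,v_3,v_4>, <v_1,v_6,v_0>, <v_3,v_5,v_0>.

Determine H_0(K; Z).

H_0 ≅ Z.

Fix the vertex order v_0 < v_1 < v_2 < v_3 < v_4 < v_5 < v_6 and write every simplex with vertices in increasing order. Then dim K = 2 and the simplices of K are:

  0-simplices (7): [v_0], [v_1], [v_2], [v_3], [v_4], [v_5], [v_6]
  1-simplices (18): (18 of them)
  2-simplices (12): (12 of them)

so the chain groups are C_0 ≅ Z^7, C_1 ≅ Z^18, C_2 ≅ Z^12.

The boundary map ∂_1: C_1 → C_0 maps an edge to its endpoints' difference, ∂[p,q] = q − p.
As a 7×18 matrix over Z this has rank 6, with invariant factors (1,1,1,1,1,1).

The boundary map ∂_2: C_2 → C_1 sends each 2-simplex [p,q,r] to [q,r] − [p,r] + [p,q]. For instance
  ∂[v_1,v_2,v_5] = [v_2,v_5] − [v_1,v_5] + [v_1,v_2],
  ∂[v_3,v_4,v_6] = [v_4,v_6] − [v_3,v_6] + [v_3,v_4].
The resulting 18×12 matrix has rank 12, and its Smith normal form has invariant factors (1,1,1,1,1,1,1,1,1,1,1,2).

Computing H_k = (kernel of ∂_k) / (image of ∂_{k+1}):

  H_0: rank C_0 − rank ∂_1 = 7 − 6 = 1, and the invariant factors of ∂_1 are all 1, so H_0 ≅ Z.

(K is a triangulation of the real projective plane RP^2.)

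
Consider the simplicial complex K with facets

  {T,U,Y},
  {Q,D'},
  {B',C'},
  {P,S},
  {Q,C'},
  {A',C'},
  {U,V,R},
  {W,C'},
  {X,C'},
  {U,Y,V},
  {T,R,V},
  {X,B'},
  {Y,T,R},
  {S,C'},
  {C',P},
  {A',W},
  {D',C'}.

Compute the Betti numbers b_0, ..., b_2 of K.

Order the vertices as P < Q < R < S < T < U < V < W < X < Y < A' < B' < C' < D'. Listing each simplex with vertices in this order, K has dimension 2 with simplices:

  0-simplices (14): [P], [Q], [R], [S], [T], [U], [V], [W], [X], [Y], [A'], [B'], [C'], [D']
  1-simplices (22): (22 of them)
  2-simplices (5): [R,T,V], [R,T,Y], [R,U,V], [T,U,Y], [U,V,Y]

so the chain groups are C_0 ≅ Z^14, C_1 ≅ Z^22, C_2 ≅ Z^5.

Boundary ∂_1: C_1 → C_0 sends each edge [p,q] (with p < q) to q − p. For instance
  ∂[W,C'] = [C'] − [W].
The 14×22 boundary matrix has rank 12 and Smith normal form diag(1,1,1,1,1,1,1,1,1,1,1,1).

∂_2: C_2 → C_1 acts by ∂[p,q,r] = [q,r] − [p,r] + [p,q]. For instance
  ∂[R,T,V] = [T,V] − [R,V] + [R,T],
  ∂[U,V,Y] = [V,Y] − [U,Y] + [U,V].
The 22×5 boundary matrix has rank 5 and Smith normal form diag(1,1,1,1,1).

Now H_k = ker ∂_k / im ∂_{k+1}, so:

  H_0: rank C_0 − rank ∂_1 = 14 − 12 = 2, and the invariant factors of ∂_1 are all 1, so H_0 ≅ Z^2.
  H_1: rank ker ∂_1 − rank ∂_2 = (22 − 12) − 5 = 5, and the invariant factors of ∂_2 are all 1, so H_1 ≅ Z^5.
  H_2: rank ker ∂_2 − rank ∂_3 = (5 − 5) − 0 = 0, and there is no ∂_3, so H_2 ≅ 0.

Hence the Betti numbers are b_0 = 2, b_1 = 5, b_2 = 0.

b_0 = 2, b_1 = 5, b_2 = 0.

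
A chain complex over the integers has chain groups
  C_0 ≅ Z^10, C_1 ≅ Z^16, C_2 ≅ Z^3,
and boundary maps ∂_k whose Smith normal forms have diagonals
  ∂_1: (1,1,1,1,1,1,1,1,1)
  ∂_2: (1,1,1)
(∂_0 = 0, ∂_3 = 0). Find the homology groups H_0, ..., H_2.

H_0: b_0 = 10 − 0 − 9 = 1; torsion from ∂_1 factors > 1: none. So H_0 = Z.
H_1: b_1 = 16 − 9 − 3 = 4; torsion from ∂_2 factors > 1: none. So H_1 = Z^4.
H_2: b_2 = 3 − 3 − 0 = 0; torsion from ∂_3 factors > 1: none. So H_2 = 0.

H_0 = Z,  H_1 = Z^4,  H_2 = 0.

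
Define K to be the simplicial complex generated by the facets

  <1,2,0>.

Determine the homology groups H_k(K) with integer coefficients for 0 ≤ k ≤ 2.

H_0 ≅ Z,  H_1 = 0,  H_2 = 0.

Order the vertices as 0 < 1 < 2. Listing each simplex with vertices in this order, K has dimension 2 with simplices:

  0-simplices (3): [0], [1], [2]
  1-simplices (3): [0,1], [0,2], [1,2]
  2-simplices (1): [0,1,2]

Hence C_0 ≅ Z^3, C_1 ≅ Z^3, C_2 ≅ Z^1.

∂_1: C_1 → C_0 sends each edge [p,q] (with p < q) to q − p.
The 3×3 boundary matrix has rank 2 and Smith normal form diag(1,1).

The boundary map ∂_2: C_2 → C_1 sends each 2-simplex [p,q,r] to [q,r] − [p,r] + [p,q]. For instance
  ∂[0,1,2] = [1,2] − [0,2] + [0,1].
The 3×1 boundary matrix has rank 1 and Smith normal form diag(1).

From H_k ≅ ker(∂_k) / im(∂_{k+1}) we obtain:

  H_0: rank C_0 − rank ∂_1 = 3 − 2 = 1, and the invariant factors of ∂_1 are all 1, so H_0 = Z.
  H_1: rank ker ∂_1 − rank ∂_2 = (3 − 2) − 1 = 0, and the invariant factors of ∂_2 are all 1, so H_1 = 0.
  H_2: rank ker ∂_2 − rank ∂_3 = (1 − 1) − 0 = 0, and there is no ∂_3, so H_2 = 0.

As a check, the Euler characteristic is 3 − 3 + 1 = 1, which agrees with 1 − 0 + 0 = 1.
(K is a triangulation of the 2-simplex.)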